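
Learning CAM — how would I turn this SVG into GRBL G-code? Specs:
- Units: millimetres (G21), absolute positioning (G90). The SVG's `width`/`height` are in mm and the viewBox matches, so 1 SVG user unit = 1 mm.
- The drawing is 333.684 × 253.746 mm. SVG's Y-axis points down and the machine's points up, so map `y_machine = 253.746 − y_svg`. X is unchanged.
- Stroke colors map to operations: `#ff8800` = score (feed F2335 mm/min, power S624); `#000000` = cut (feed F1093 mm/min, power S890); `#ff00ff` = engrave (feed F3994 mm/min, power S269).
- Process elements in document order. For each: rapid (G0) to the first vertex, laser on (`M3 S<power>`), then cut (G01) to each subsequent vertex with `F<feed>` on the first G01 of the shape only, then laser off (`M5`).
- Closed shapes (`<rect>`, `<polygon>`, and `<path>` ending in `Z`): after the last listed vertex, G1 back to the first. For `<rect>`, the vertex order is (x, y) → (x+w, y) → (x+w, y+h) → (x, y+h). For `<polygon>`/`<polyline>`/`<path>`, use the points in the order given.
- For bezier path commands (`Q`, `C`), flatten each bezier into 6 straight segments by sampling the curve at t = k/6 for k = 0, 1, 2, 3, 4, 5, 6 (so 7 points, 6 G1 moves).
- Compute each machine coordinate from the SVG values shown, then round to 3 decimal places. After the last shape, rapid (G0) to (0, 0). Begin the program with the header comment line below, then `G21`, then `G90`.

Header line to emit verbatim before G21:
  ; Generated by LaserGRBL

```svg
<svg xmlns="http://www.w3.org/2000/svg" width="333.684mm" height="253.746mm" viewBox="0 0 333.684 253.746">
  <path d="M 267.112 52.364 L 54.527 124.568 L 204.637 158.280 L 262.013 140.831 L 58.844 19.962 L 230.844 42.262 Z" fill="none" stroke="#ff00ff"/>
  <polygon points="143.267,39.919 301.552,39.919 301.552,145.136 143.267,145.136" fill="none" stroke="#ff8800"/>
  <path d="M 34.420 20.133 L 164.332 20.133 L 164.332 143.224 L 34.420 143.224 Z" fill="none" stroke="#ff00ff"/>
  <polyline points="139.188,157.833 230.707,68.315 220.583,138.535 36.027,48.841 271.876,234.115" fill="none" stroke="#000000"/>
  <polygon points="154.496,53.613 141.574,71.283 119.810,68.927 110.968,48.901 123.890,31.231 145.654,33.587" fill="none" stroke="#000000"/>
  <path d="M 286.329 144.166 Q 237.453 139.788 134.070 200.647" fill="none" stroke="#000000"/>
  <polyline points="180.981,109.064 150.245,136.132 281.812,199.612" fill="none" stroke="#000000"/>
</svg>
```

1 u = 1 mm; y_m = 253.746 − y.

[1] `<path>` closed polygon, #ff00ff→engrave S269 F3994: (267.112,201.382) → (54.527,129.178) → (204.637,95.466) → (262.013,112.915) → (58.844,233.784) → (230.844,211.484) → (267.112,201.382) (closed)

[2] `<polygon>` rectangle, #ff8800→score S624 F2335: (143.267,213.827) → (301.552,213.827) → (301.552,108.610) → (143.267,108.610) → (143.267,213.827) (closed)

[3] `<path>` rectangle, #ff00ff→engrave S269 F3994: (34.420,233.613) → (164.332,233.613) → (164.332,110.522) → (34.420,110.522) → (34.420,233.613) (closed)

[4] `<polyline>` open polyline, #000000→cut S890 F1093: (139.188,95.913) → (230.707,185.431) → (220.583,115.211) → (36.027,204.905) → (271.876,19.631)

[5] `<polygon>` regular polygon, #000000→cut S890 F1093: (154.496,200.133) → (141.574,182.463) → (119.810,184.819) → (110.968,204.845) → (123.890,222.515) → (145.654,220.159) → (154.496,200.133) (closed)

[6] `<path>` quadratic bezier, #000000→cut S890 F1093: (286.329,109.580) → (268.523,109.227) → (247.689,105.250) → (223.826,97.649) → (196.936,86.423) → (167.017,71.573) → (134.070,53.099)

[7] `<polyline>` open polyline, #000000→cut S890 F1093: (180.981,144.682) → (150.245,117.614) → (281.812,54.134)

; Generated by LaserGRBL
G21
G90
G0 X267.112 Y201.382
M3 S269
G01 X54.527 Y129.178 F3994
G01 X204.637 Y95.466
G01 X262.013 Y112.915
G01 X58.844 Y233.784
G01 X230.844 Y211.484
G01 X267.112 Y201.382
M5
G0 X143.267 Y213.827
M3 S624
G01 X301.552 Y213.827 F2335
G01 X301.552 Y108.610
G01 X143.267 Y108.610
G01 X143.267 Y213.827
M5
G0 X34.420 Y233.613
M3 S269
G01 X164.332 Y233.613 F3994
G01 X164.332 Y110.522
G01 X34.420 Y110.522
G01 X34.420 Y233.613
M5
G0 X139.188 Y95.913
M3 S890
G01 X230.707 Y185.431 F1093
G01 X220.583 Y115.211
G01 X36.027 Y204.905
G01 X271.876 Y19.631
M5
G0 X154.496 Y200.133
M3 S890
G01 X141.574 Y182.463 F1093
G01 X119.810 Y184.819
G01 X110.968 Y204.845
G01 X123.890 Y222.515
G01 X145.654 Y220.159
G01 X154.496 Y200.133
M5
G0 X286.329 Y109.580
M3 S890
G01 X268.523 Y109.227 F1093
G01 X247.689 Y105.250
G01 X223.826 Y97.649
G01 X196.936 Y86.423
G01 X167.017 Y71.573
G01 X134.070 Y53.099
M5
G0 X180.981 Y144.682
M3 S890
G01 X150.245 Y117.614 F1093
G01 X281.812 Y54.134
M5
G0 X0.000 Y0.000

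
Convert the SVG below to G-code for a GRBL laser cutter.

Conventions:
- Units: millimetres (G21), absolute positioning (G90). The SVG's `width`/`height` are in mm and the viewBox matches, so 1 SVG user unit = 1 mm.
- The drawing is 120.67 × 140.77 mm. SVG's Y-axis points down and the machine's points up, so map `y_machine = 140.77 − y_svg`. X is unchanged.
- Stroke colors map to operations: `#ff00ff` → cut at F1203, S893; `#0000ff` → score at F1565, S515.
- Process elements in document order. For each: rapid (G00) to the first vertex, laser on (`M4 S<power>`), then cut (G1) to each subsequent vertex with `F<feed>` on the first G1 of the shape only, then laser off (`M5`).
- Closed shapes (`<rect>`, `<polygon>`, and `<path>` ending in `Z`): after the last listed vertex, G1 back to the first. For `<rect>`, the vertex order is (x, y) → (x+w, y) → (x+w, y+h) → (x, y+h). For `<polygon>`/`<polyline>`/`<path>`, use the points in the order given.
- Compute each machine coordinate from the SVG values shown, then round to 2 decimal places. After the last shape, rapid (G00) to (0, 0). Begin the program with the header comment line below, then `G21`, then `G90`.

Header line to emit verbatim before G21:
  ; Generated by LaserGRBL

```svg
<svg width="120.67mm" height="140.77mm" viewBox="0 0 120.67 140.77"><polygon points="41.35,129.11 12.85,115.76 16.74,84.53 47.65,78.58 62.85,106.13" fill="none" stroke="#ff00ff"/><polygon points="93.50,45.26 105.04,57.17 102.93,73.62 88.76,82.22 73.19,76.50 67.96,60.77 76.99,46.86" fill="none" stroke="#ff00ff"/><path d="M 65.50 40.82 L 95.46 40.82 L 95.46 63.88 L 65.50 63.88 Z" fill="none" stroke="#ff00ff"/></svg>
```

viewBox `0 0 120.67 140.77` with mm width/height → 1 unit = 1 mm. Flip: y_m = 140.77 − y_svg.

**Shape 1** — `<polygon>` regular polygon, stroke `#ff00ff` → cut (S893, F1203). Machine vertices: (41.35,11.66) → (12.85,25.01) → (16.74,56.24) → (47.65,62.19) → (62.85,34.64) → (41.35,11.66). Closed: final G1 returns to the first vertex.

**Shape 2** — `<polygon>` regular polygon, stroke `#ff00ff` → cut (S893, F1203). Machine vertices: (93.50,95.51) → (105.04,83.60) → (102.93,67.15) → (88.76,58.55) → (73.19,64.27) → (67.96,80.00) → (76.99,93.91) → (93.50,95.51). Closed: final G1 returns to the first vertex.

**Shape 3** — `<path>` rectangle, stroke `#ff00ff` → cut (S893, F1203). Machine vertices: (65.50,99.95) → (95.46,99.95) → (95.46,76.89) → (65.50,76.89) → (65.50,99.95). Closed: final G1 returns to the first vertex.

; Generated by LaserGRBL
G21
G90
G00 X41.35 Y11.66
M4 S893
G1 X12.85 Y25.01 F1203
G1 X16.74 Y56.24
G1 X47.65 Y62.19
G1 X62.85 Y34.64
G1 X41.35 Y11.66
M5
G00 X93.50 Y95.51
M4 S893
G1 X105.04 Y83.60 F1203
G1 X102.93 Y67.15
G1 X88.76 Y58.55
G1 X73.19 Y64.27
G1 X67.96 Y80.00
G1 X76.99 Y93.91
G1 X93.50 Y95.51
M5
G00 X65.50 Y99.95
M4 S893
G1 X95.46 Y99.95 F1203
G1 X95.46 Y76.89
G1 X65.50 Y76.89
G1 X65.50 Y99.95
M5
G00 X0.00 Y0.00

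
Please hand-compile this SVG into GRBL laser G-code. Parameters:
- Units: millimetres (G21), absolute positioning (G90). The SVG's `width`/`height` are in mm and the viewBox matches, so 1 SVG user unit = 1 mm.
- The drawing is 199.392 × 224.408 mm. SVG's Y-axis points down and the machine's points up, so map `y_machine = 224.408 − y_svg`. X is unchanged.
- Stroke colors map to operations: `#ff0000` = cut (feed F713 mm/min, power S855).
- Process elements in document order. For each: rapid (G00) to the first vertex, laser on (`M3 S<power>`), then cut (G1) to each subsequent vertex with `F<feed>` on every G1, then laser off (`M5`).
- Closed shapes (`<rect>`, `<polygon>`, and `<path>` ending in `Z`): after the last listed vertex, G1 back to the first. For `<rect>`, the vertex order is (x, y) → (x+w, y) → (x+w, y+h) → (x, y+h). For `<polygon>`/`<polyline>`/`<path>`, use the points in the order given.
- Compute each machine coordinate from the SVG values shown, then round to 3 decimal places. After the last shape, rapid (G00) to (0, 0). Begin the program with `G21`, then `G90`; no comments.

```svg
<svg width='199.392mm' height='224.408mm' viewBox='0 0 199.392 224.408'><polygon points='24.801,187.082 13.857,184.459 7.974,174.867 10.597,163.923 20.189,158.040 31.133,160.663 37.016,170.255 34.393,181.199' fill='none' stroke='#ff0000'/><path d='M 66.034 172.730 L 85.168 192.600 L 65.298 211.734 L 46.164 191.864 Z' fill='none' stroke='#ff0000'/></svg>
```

Since the viewBox matches the mm dimensions, user units are millimetres directly. The only transform is the Y-flip y_m = 224.408 − y_svg.

Shape 1 is a regular polygon drawn with `<polygon>`. Its stroke #ff0000 means cut at S855, F713. After flipping Y the toolpath is (24.801,37.326) → (13.857,39.949) → (7.974,49.541) → (10.597,60.485) → (20.189,66.368) → (31.133,63.745) → (37.016,54.153) → (34.393,43.209) → (24.801,37.326), returning to the start.

Shape 2 is a regular polygon drawn with `<path>`. Its stroke #ff0000 means cut at S855, F713. After flipping Y the toolpath is (66.034,51.678) → (85.168,31.808) → (65.298,12.674) → (46.164,32.544) → (66.034,51.678), returning to the start.

G21
G90
G00 X24.801 Y37.326
M3 S855
G1 X13.857 Y39.949 F713
G1 X7.974 Y49.541 F713
G1 X10.597 Y60.485 F713
G1 X20.189 Y66.368 F713
G1 X31.133 Y63.745 F713
G1 X37.016 Y54.153 F713
G1 X34.393 Y43.209 F713
G1 X24.801 Y37.326 F713
M5
G00 X66.034 Y51.678
M3 S855
G1 X85.168 Y31.808 F713
G1 X65.298 Y12.674 F713
G1 X46.164 Y32.544 F713
G1 X66.034 Y51.678 F713
M5
G00 X0.000 Y0.000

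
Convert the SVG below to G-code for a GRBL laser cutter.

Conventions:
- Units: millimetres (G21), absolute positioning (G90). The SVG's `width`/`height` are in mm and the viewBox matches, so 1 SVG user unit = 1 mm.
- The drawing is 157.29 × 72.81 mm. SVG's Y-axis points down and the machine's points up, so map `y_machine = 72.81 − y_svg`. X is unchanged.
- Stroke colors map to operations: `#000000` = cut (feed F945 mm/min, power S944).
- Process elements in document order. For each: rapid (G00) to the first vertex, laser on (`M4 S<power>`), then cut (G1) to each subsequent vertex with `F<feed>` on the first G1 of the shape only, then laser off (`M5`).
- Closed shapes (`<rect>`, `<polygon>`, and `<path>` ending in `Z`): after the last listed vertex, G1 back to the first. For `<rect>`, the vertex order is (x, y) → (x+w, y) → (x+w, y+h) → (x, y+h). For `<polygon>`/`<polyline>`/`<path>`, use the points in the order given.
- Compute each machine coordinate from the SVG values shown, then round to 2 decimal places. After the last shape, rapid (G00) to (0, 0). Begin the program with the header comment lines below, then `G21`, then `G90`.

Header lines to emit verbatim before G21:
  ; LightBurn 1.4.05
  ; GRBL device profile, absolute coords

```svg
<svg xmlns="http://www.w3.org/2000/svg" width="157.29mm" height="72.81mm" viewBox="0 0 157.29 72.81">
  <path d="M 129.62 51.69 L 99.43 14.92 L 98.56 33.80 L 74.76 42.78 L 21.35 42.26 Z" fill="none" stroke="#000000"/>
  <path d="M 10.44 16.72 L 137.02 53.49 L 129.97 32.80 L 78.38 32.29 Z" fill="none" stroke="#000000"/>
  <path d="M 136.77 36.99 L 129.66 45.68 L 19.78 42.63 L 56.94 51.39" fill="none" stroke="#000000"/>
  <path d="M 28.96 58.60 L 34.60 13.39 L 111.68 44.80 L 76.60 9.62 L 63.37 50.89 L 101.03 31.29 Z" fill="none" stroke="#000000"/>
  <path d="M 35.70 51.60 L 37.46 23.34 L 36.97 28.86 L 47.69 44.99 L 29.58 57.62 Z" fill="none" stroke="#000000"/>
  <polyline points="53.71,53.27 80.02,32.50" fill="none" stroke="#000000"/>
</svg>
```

; LightBurn 1.4.05
; GRBL device profile, absolute coords
G21
G90
G00 X129.62 Y21.12
M4 S944
G1 X99.43 Y57.89 F945
G1 X98.56 Y39.01
G1 X74.76 Y30.03
G1 X21.35 Y30.55
G1 X129.62 Y21.12
M5
G00 X10.44 Y56.09
M4 S944
G1 X137.02 Y19.32 F945
G1 X129.97 Y40.01
G1 X78.38 Y40.52
G1 X10.44 Y56.09
M5
G00 X136.77 Y35.82
M4 S944
G1 X129.66 Y27.13 F945
G1 X19.78 Y30.18
G1 X56.94 Y21.42
M5
G00 X28.96 Y14.21
M4 S944
G1 X34.60 Y59.42 F945
G1 X111.68 Y28.01
G1 X76.60 Y63.19
G1 X63.37 Y21.92
G1 X101.03 Y41.52
G1 X28.96 Y14.21
M5
G00 X35.70 Y21.21
M4 S944
G1 X37.46 Y49.47 F945
G1 X36.97 Y43.95
G1 X47.69 Y27.82
G1 X29.58 Y15.19
G1 X35.70 Y21.21
M5
G00 X53.71 Y19.54
M4 S944
G1 X80.02 Y40.31 F945
M5
G00 X0.00 Y0.00

viewBox `0 0 157.29 72.81` with mm width/height → 1 unit = 1 mm. Flip: y_m = 72.81 − y_svg.

**Shape 1** — `<path>` closed polygon, stroke `#000000` → cut (S944, F945). Machine vertices: (129.62,21.12) → (99.43,57.89) → (98.56,39.01) → (74.76,30.03) → (21.35,30.55) → (129.62,21.12). Closed: final G1 returns to the first vertex.

**Shape 2** — `<path>` closed polygon, stroke `#000000` → cut (S944, F945). Machine vertices: (10.44,56.09) → (137.02,19.32) → (129.97,40.01) → (78.38,40.52) → (10.44,56.09). Closed: final G1 returns to the first vertex.

**Shape 3** — `<path>` open polyline, stroke `#000000` → cut (S944, F945). Machine vertices: (136.77,35.82) → (129.66,27.13) → (19.78,30.18) → (56.94,21.42). Open path.

**Shape 4** — `<path>` closed polygon, stroke `#000000` → cut (S944, F945). Machine vertices: (28.96,14.21) → (34.60,59.42) → (111.68,28.01) → (76.60,63.19) → (63.37,21.92) → (101.03,41.52) → (28.96,14.21). Closed: final G1 returns to the first vertex.

**Shape 5** — `<path>` closed polygon, stroke `#000000` → cut (S944, F945). Machine vertices: (35.70,21.21) → (37.46,49.47) → (36.97,43.95) → (47.69,27.82) → (29.58,15.19) → (35.70,21.21). Closed: final G1 returns to the first vertex.

**Shape 6** — `<polyline>` line segment, stroke `#000000` → cut (S944, F945). Machine vertices: (53.71,19.54) → (80.02,40.31). Open path.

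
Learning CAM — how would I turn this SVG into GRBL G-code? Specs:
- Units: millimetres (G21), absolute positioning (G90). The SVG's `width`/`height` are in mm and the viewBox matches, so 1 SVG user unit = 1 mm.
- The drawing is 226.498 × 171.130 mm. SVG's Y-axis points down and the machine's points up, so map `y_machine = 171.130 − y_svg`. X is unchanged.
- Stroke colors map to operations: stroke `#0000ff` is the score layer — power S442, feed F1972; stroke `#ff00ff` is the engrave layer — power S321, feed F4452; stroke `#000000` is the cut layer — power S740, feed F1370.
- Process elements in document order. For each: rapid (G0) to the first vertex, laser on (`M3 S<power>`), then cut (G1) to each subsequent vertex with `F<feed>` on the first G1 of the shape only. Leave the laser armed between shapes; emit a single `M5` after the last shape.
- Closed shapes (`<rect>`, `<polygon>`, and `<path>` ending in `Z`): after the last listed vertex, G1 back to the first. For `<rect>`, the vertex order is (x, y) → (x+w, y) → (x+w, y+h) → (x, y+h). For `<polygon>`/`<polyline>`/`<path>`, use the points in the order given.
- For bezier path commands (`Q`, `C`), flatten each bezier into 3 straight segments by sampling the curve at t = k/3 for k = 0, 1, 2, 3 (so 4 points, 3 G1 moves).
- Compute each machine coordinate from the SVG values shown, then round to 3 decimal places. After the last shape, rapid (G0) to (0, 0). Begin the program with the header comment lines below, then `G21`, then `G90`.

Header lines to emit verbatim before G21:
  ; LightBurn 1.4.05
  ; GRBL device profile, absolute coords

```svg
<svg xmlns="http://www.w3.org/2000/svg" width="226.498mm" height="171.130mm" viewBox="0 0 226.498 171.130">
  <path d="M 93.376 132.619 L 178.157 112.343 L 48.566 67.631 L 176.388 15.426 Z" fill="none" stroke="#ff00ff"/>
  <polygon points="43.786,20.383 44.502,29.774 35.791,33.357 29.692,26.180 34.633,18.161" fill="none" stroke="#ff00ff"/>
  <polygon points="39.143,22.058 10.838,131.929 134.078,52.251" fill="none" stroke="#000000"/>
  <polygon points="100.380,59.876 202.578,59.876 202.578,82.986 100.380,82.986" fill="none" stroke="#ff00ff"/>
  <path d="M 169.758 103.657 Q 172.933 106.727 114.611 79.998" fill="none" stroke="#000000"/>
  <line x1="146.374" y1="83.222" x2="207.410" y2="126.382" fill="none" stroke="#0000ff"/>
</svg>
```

; LightBurn 1.4.05
; GRBL device profile, absolute coords
G21
G90
G0 X93.376 Y38.511
M3 S321
G1 X178.157 Y58.787 F4452
G1 X48.566 Y103.499
G1 X176.388 Y155.704
G1 X93.376 Y38.511
G0 X43.786 Y150.747
M3 S321
G1 X44.502 Y141.356 F4452
G1 X35.791 Y137.773
G1 X29.692 Y144.950
G1 X34.633 Y152.969
G1 X43.786 Y150.747
G0 X39.143 Y149.072
M3 S740
G1 X10.838 Y39.201 F1370
G1 X134.078 Y118.879
G1 X39.143 Y149.072
G0 X100.380 Y111.254
M3 S321
G1 X202.578 Y111.254 F4452
G1 X202.578 Y88.144
G1 X100.380 Y88.144
G1 X100.380 Y111.254
G0 X169.758 Y67.473
M3 S740
G1 X165.042 Y68.737 F1370
G1 X146.659 Y76.624
G1 X114.611 Y91.132
G0 X146.374 Y87.908
M3 S442
G1 X207.410 Y44.748 F1972
M5
G0 X0.000 Y0.000

1 u = 1 mm; y_m = 171.130 − y.

[1] `<path>` closed polygon, #ff00ff→engrave S321 F4452: (93.376,38.511) → (178.157,58.787) → (48.566,103.499) → (176.388,155.704) → (93.376,38.511) (closed)

[2] `<polygon>` regular polygon, #ff00ff→engrave S321 F4452: (43.786,150.747) → (44.502,141.356) → (35.791,137.773) → (29.692,144.950) → (34.633,152.969) → (43.786,150.747) (closed)

[3] `<polygon>` closed polygon, #000000→cut S740 F1370: (39.143,149.072) → (10.838,39.201) → (134.078,118.879) → (39.143,149.072) (closed)

[4] `<polygon>` rectangle, #ff00ff→engrave S321 F4452: (100.380,111.254) → (202.578,111.254) → (202.578,88.144) → (100.380,88.144) → (100.380,111.254) (closed)

[5] `<path>` quadratic bezier, #000000→cut S740 F1370: (169.758,67.473) → (165.042,68.737) → (146.659,76.624) → (114.611,91.132)

[6] `<line>` line segment, #0000ff→score S442 F1972: (146.374,87.908) → (207.410,44.748)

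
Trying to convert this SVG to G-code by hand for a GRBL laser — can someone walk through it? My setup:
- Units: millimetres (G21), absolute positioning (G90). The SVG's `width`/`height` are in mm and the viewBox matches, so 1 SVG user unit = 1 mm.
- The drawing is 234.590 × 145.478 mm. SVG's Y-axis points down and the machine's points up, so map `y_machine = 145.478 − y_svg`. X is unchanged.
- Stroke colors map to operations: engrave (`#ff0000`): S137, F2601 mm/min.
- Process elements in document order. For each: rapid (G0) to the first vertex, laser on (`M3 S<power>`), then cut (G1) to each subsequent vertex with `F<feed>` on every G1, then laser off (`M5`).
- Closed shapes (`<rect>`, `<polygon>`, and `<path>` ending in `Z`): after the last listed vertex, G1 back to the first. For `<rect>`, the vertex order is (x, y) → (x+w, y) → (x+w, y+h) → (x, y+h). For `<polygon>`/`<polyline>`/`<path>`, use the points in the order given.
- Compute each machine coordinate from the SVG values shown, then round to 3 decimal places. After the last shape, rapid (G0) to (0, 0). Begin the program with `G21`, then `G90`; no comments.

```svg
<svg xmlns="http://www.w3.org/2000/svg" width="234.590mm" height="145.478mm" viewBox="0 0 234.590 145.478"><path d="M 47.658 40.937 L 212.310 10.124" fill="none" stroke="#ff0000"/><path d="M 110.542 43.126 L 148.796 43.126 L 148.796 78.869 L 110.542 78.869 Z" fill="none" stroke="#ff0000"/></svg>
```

viewBox `0 0 234.590 145.478` with mm width/height → 1 unit = 1 mm. Flip: y_m = 145.478 − y_svg.

**Shape 1** — `<path>` line segment, stroke `#ff0000` → engrave (S137, F2601). Machine vertices: (47.658,104.541) → (212.310,135.354). Open path.

**Shape 2** — `<path>` rectangle, stroke `#ff0000` → engrave (S137, F2601). Machine vertices: (110.542,102.352) → (148.796,102.352) → (148.796,66.609) → (110.542,66.609) → (110.542,102.352). Closed: final G1 returns to the first vertex.

G21
G90
G0 X47.658 Y104.541
M3 S137
G1 X212.310 Y135.354 F2601
M5
G0 X110.542 Y102.352
M3 S137
G1 X148.796 Y102.352 F2601
G1 X148.796 Y66.609 F2601
G1 X110.542 Y66.609 F2601
G1 X110.542 Y102.352 F2601
M5
G0 X0.000 Y0.000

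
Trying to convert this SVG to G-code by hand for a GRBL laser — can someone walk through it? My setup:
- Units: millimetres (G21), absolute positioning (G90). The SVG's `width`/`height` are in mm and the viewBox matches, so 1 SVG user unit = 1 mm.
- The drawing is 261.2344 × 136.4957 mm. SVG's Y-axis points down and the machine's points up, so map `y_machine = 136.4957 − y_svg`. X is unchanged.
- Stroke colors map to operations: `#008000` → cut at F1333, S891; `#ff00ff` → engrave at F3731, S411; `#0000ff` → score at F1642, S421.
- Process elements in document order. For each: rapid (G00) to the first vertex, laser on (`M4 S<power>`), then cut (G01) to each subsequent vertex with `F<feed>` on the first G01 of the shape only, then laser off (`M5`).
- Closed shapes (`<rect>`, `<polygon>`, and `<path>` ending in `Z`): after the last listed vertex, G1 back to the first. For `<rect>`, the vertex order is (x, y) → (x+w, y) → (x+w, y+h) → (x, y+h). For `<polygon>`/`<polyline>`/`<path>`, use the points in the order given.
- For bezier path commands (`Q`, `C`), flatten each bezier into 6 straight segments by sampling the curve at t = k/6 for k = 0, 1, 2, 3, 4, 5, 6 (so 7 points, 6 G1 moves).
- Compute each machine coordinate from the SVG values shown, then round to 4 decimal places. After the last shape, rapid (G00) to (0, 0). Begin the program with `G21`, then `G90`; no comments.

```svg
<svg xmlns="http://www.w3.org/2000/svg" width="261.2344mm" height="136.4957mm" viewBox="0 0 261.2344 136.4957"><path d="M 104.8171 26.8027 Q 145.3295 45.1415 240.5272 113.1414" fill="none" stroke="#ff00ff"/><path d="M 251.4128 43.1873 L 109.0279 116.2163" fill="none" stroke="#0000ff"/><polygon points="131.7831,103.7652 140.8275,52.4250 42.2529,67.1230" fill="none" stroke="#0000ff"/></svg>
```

1 u = 1 mm; y_m = 136.4957 − y.

[1] `<path>` quadratic bezier, #ff00ff→engrave S411 F3731: (104.8171,109.6930) → (119.8403,102.2006) → (137.9015,91.9492) → (159.0008,78.9389) → (183.1382,63.1697) → (210.3137,44.6415) → (240.5272,23.3543)

[2] `<path>` line segment, #0000ff→score S421 F1642: (251.4128,93.3084) → (109.0279,20.2794)

[3] `<polygon>` closed polygon, #0000ff→score S421 F1642: (131.7831,32.7305) → (140.8275,84.0707) → (42.2529,69.3727) → (131.7831,32.7305) (closed)

G21
G90
G00 X104.8171 Y109.6930
M4 S411
G01 X119.8403 Y102.2006 F3731
G01 X137.9015 Y91.9492
G01 X159.0008 Y78.9389
G01 X183.1382 Y63.1697
G01 X210.3137 Y44.6415
G01 X240.5272 Y23.3543
M5
G00 X251.4128 Y93.3084
M4 S421
G01 X109.0279 Y20.2794 F1642
M5
G00 X131.7831 Y32.7305
M4 S421
G01 X140.8275 Y84.0707 F1642
G01 X42.2529 Y69.3727
G01 X131.7831 Y32.7305
M5
G00 X0.0000 Y0.0000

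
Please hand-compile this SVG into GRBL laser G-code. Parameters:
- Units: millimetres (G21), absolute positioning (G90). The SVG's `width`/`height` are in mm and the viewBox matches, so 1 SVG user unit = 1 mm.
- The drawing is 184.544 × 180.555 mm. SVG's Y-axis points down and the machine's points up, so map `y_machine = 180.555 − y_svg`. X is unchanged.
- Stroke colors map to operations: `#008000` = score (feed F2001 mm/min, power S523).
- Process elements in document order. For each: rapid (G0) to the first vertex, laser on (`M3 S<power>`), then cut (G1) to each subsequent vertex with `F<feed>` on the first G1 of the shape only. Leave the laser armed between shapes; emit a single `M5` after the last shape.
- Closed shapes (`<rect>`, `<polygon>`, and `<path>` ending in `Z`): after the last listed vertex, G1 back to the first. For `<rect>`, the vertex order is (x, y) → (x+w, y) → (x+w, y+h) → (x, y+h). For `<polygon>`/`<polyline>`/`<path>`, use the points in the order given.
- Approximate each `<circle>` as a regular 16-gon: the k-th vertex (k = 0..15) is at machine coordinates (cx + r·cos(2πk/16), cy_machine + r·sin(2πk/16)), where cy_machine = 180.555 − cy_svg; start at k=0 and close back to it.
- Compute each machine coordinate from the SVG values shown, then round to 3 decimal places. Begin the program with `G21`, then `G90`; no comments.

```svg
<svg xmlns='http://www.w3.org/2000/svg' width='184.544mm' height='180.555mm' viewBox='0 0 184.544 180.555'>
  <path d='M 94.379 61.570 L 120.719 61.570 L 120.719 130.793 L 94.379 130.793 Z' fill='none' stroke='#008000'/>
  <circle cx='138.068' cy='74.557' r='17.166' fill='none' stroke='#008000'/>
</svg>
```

G21
G90
G0 X94.379 Y118.985
M3 S523
G1 X120.719 Y118.985 F2001
G1 X120.719 Y49.762
G1 X94.379 Y49.762
G1 X94.379 Y118.985
G0 X155.234 Y105.998
M3 S523
G1 X153.927 Y112.567 F2001
G1 X150.206 Y118.136
G1 X144.637 Y121.857
G1 X138.068 Y123.164
G1 X131.499 Y121.857
G1 X125.930 Y118.136
G1 X122.209 Y112.567
G1 X120.902 Y105.998
G1 X122.209 Y99.429
G1 X125.930 Y93.860
G1 X131.499 Y90.139
G1 X138.068 Y88.832
G1 X144.637 Y90.139
G1 X150.206 Y93.860
G1 X153.927 Y99.429
G1 X155.234 Y105.998
M5

Since the viewBox matches the mm dimensions, user units are millimetres directly. The only transform is the Y-flip y_m = 180.555 − y_svg.

Shape 1 is a rectangle drawn with `<path>`. Its stroke #008000 means score at S523, F2001. After flipping Y the toolpath is (94.379,118.985) → (120.719,118.985) → (120.719,49.762) → (94.379,49.762) → (94.379,118.985), returning to the start.

Shape 2 is a circle drawn with `<circle>`. Its stroke #008000 means score at S523, F2001. After flipping Y the toolpath is (155.234,105.998) → (153.927,112.567) → (150.206,118.136) → (144.637,121.857) → (138.068,123.164) → (131.499,121.857) → (125.930,118.136) → (122.209,112.567) → (120.902,105.998) → (122.209,99.429) → (125.930,93.860) → (131.499,90.139) → (138.068,88.832) → (144.637,90.139) → (150.206,93.860) → (153.927,99.429) → (155.234,105.998), returning to the start.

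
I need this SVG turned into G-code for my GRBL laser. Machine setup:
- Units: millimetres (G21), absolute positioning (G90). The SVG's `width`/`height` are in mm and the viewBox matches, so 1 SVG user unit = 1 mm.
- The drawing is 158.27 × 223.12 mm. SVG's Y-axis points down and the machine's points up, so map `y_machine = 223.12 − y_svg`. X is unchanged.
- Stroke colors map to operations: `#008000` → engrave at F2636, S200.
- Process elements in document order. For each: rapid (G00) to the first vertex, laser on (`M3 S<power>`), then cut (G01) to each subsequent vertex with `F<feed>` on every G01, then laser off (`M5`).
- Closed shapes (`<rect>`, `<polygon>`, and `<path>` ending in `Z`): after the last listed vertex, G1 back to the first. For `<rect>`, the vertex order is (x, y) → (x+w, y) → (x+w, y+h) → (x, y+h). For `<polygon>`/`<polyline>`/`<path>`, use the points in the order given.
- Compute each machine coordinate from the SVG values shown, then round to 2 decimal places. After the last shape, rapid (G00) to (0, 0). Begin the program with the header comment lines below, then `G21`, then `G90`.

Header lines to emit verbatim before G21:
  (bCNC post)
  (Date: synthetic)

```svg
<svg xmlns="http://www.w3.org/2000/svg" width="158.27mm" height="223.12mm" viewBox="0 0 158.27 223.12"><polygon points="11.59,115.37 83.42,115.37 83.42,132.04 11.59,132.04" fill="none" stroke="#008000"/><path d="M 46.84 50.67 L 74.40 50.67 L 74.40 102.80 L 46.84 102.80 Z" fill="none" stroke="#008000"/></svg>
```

viewBox `0 0 158.27 223.12` with mm width/height → 1 unit = 1 mm. Flip: y_m = 223.12 − y_svg.

**Shape 1** — `<polygon>` rectangle, stroke `#008000` → engrave (S200, F2636). Machine vertices: (11.59,107.75) → (83.42,107.75) → (83.42,91.08) → (11.59,91.08) → (11.59,107.75). Closed: final G1 returns to the first vertex.

**Shape 2** — `<path>` rectangle, stroke `#008000` → engrave (S200, F2636). Machine vertices: (46.84,172.45) → (74.40,172.45) → (74.40,120.32) → (46.84,120.32) → (46.84,172.45). Closed: final G1 returns to the first vertex.

(bCNC post)
(Date: synthetic)
G21
G90
G00 X11.59 Y107.75
M3 S200
G01 X83.42 Y107.75 F2636
G01 X83.42 Y91.08 F2636
G01 X11.59 Y91.08 F2636
G01 X11.59 Y107.75 F2636
M5
G00 X46.84 Y172.45
M3 S200
G01 X74.40 Y172.45 F2636
G01 X74.40 Y120.32 F2636
G01 X46.84 Y120.32 F2636
G01 X46.84 Y172.45 F2636
M5
G00 X0.00 Y0.00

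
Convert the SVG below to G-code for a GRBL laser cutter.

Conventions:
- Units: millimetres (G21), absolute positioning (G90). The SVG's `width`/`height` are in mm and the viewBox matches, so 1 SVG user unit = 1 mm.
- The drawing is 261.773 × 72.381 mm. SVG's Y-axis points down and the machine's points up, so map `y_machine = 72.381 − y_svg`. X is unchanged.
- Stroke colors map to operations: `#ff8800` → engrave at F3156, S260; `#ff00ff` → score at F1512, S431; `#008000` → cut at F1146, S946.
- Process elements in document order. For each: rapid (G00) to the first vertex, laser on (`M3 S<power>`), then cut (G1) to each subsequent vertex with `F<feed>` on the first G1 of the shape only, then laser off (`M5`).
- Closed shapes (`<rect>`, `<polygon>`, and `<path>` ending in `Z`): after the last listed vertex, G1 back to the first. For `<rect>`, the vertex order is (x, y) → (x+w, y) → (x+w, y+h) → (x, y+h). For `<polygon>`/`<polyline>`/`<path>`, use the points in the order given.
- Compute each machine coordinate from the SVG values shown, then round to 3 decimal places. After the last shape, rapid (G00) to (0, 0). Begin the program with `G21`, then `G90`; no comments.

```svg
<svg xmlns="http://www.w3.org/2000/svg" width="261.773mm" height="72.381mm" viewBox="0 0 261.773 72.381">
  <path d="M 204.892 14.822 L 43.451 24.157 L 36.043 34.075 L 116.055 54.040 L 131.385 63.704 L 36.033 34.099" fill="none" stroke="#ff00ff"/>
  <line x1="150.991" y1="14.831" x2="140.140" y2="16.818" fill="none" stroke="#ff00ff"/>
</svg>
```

Since the viewBox matches the mm dimensions, user units are millimetres directly. The only transform is the Y-flip y_m = 72.381 − y_svg.

Shape 1 is a open polyline drawn with `<path>`. Its stroke #ff00ff means score at S431, F1512. After flipping Y the toolpath is (204.892,57.559) → (43.451,48.224) → (36.043,38.306) → (116.055,18.341) → (131.385,8.677) → (36.033,38.282).

Shape 2 is a line segment drawn with `<line>`. Its stroke #ff00ff means score at S431, F1512. After flipping Y the toolpath is (150.991,57.550) → (140.140,55.563).

G21
G90
G00 X204.892 Y57.559
M3 S431
G1 X43.451 Y48.224 F1512
G1 X36.043 Y38.306
G1 X116.055 Y18.341
G1 X131.385 Y8.677
G1 X36.033 Y38.282
M5
G00 X150.991 Y57.550
M3 S431
G1 X140.140 Y55.563 F1512
M5
G00 X0.000 Y0.000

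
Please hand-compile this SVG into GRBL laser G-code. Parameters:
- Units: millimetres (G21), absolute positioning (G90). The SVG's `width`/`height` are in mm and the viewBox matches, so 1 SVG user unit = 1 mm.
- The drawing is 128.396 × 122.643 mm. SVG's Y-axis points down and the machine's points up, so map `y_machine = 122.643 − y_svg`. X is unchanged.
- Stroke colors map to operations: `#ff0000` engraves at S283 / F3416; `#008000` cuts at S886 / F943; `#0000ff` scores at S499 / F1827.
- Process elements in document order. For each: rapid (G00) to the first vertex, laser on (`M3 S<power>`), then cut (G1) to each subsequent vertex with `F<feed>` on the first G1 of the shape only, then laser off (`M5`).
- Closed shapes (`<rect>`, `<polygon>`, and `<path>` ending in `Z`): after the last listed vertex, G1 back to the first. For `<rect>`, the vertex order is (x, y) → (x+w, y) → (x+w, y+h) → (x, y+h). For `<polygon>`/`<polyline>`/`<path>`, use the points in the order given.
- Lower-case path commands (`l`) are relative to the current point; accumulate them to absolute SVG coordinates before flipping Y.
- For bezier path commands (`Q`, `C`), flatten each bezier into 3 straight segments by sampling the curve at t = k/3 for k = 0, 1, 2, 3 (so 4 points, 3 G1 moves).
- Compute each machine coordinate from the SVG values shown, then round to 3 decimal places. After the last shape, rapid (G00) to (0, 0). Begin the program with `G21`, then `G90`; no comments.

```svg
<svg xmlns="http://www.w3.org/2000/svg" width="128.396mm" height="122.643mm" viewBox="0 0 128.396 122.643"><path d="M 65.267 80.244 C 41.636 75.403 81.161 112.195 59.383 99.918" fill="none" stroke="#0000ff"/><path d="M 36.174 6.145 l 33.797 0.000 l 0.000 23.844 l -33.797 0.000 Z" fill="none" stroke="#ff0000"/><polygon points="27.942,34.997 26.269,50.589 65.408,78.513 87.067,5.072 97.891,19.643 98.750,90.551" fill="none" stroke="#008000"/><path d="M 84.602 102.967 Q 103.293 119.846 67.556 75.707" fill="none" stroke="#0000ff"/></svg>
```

G21
G90
G00 X65.267 Y42.399
M3 S499
G1 X58.078 Y36.722 F1827
G1 X65.336 Y23.445
G1 X59.383 Y22.725
M5
G00 X36.174 Y116.498
M3 S283
G1 X69.971 Y116.498 F3416
G1 X69.971 Y92.654
G1 X36.174 Y92.654
G1 X36.174 Y116.498
M5
G00 X27.942 Y87.646
M3 S886
G1 X26.269 Y72.054 F943
G1 X65.408 Y44.130
G1 X87.067 Y117.571
G1 X97.891 Y103.000
G1 X98.750 Y32.092
G1 X27.942 Y87.646
M5
G00 X84.602 Y19.676
M3 S499
G1 X91.015 Y15.203 F1827
G1 X85.333 Y24.290
G1 X67.556 Y46.936
M5
G00 X0.000 Y0.000

Since the viewBox matches the mm dimensions, user units are millimetres directly. The only transform is the Y-flip y_m = 122.643 − y_svg.

Shape 1 is a cubic bezier drawn with `<path>`. Its stroke #0000ff means score at S499, F1827. After flipping Y the toolpath is (65.267,42.399) → (58.078,36.722) → (65.336,23.445) → (59.383,22.725).

Shape 2 is a rectangle drawn with `<path>`. Its stroke #ff0000 means engrave at S283, F3416. After flipping Y the toolpath is (36.174,116.498) → (69.971,116.498) → (69.971,92.654) → (36.174,92.654) → (36.174,116.498), returning to the start.

Shape 3 is a closed polygon drawn with `<polygon>`. Its stroke #008000 means cut at S886, F943. After flipping Y the toolpath is (27.942,87.646) → (26.269,72.054) → (65.408,44.130) → (87.067,117.571) → (97.891,103.000) → (98.750,32.092) → (27.942,87.646), returning to the start.

Shape 4 is a quadratic bezier drawn with `<path>`. Its stroke #0000ff means score at S499, F1827. After flipping Y the toolpath is (84.602,19.676) → (91.015,15.203) → (85.333,24.290) → (67.556,46.936).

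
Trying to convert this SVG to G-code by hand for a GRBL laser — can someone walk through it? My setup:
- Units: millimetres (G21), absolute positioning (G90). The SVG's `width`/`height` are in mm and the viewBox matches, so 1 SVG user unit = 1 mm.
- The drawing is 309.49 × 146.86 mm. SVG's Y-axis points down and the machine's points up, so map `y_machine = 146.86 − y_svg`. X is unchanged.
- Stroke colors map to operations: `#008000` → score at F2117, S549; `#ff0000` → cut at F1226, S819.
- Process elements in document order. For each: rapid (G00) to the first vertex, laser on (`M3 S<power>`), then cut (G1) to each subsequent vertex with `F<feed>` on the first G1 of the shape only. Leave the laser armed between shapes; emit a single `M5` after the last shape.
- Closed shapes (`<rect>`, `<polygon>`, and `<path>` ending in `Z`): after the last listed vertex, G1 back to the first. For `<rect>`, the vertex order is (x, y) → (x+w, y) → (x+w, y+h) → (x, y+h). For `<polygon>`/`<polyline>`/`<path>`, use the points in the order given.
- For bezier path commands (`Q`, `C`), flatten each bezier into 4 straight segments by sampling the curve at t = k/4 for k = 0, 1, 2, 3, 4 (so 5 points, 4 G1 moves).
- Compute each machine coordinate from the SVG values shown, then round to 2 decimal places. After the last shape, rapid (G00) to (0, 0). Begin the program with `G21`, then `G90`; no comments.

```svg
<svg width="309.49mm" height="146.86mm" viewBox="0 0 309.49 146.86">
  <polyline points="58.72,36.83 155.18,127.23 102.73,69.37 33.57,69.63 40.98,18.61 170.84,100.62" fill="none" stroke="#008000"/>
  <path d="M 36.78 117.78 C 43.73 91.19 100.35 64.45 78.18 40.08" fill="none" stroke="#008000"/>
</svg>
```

viewBox `0 0 309.49 146.86` with mm width/height → 1 unit = 1 mm. Flip: y_m = 146.86 − y_svg.

**Shape 1** — `<polyline>` open polyline, stroke `#008000` → score (S549, F2117). Machine vertices: (58.72,110.03) → (155.18,19.63) → (102.73,77.49) → (33.57,77.23) → (40.98,128.25) → (170.84,46.24). Open path.

**Shape 2** — `<path>` cubic bezier, stroke `#008000` → score (S549, F2117). Control points (SVG): P0=(36.78,117.78), P1=(43.73,91.19), P2=(100.35,64.45), P3=(78.18,40.08); sampled at t=k/4. Machine vertices: (36.78,29.08) → (49.30,49.01) → (68.40,68.76) → (82.04,88.10) → (78.18,106.78). Open path.

G21
G90
G00 X58.72 Y110.03
M3 S549
G1 X155.18 Y19.63 F2117
G1 X102.73 Y77.49
G1 X33.57 Y77.23
G1 X40.98 Y128.25
G1 X170.84 Y46.24
G00 X36.78 Y29.08
M3 S549
G1 X49.30 Y49.01 F2117
G1 X68.40 Y68.76
G1 X82.04 Y88.10
G1 X78.18 Y106.78
M5
G00 X0.00 Y0.00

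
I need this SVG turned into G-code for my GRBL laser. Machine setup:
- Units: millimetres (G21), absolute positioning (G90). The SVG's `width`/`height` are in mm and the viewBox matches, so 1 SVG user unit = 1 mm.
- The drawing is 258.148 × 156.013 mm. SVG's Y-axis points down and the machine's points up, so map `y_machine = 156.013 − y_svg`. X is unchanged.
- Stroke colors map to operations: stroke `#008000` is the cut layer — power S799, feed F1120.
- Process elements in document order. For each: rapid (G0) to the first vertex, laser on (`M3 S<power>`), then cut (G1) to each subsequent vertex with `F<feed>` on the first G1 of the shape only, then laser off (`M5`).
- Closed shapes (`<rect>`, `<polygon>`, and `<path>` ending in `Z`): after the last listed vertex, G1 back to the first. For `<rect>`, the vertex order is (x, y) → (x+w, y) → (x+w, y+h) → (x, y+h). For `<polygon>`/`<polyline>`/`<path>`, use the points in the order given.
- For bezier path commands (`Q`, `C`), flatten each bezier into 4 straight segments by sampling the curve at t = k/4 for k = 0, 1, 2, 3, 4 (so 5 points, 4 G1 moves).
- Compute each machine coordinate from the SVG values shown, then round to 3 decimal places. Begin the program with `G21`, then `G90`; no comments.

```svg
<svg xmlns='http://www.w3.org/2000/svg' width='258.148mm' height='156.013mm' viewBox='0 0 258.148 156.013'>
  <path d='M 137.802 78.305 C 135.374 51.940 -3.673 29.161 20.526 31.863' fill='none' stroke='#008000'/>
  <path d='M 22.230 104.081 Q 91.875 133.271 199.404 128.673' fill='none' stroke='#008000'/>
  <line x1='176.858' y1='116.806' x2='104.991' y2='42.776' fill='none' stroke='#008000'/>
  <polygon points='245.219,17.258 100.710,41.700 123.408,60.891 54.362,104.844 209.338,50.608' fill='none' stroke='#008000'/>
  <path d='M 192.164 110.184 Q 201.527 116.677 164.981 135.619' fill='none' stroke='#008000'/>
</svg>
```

1 u = 1 mm; y_m = 156.013 − y.

[1] `<path>` cubic bezier, #008000→cut S799 F1120: (137.802,77.708) → (115.050,96.467) → (69.179,111.829) → (28.300,121.741) → (20.526,124.150)

[2] `<path>` quadratic bezier, #008000→cut S799 F1120: (22.230,51.932) → (59.420,39.449) → (101.346,31.189) → (148.007,27.153) → (199.404,27.340)

[3] `<line>` line segment, #008000→cut S799 F1120: (176.858,39.207) → (104.991,113.237)

[4] `<polygon>` closed polygon, #008000→cut S799 F1120: (245.219,138.755) → (100.710,114.313) → (123.408,95.122) → (54.362,51.169) → (209.338,105.405) → (245.219,138.755) (closed)

[5] `<path>` quadratic bezier, #008000→cut S799 F1120: (192.164,45.829) → (193.976,41.804) → (190.050,36.224) → (180.385,29.087) → (164.981,20.394)

G21
G90
G0 X137.802 Y77.708
M3 S799
G1 X115.050 Y96.467 F1120
G1 X69.179 Y111.829
G1 X28.300 Y121.741
G1 X20.526 Y124.150
M5
G0 X22.230 Y51.932
M3 S799
G1 X59.420 Y39.449 F1120
G1 X101.346 Y31.189
G1 X148.007 Y27.153
G1 X199.404 Y27.340
M5
G0 X176.858 Y39.207
M3 S799
G1 X104.991 Y113.237 F1120
M5
G0 X245.219 Y138.755
M3 S799
G1 X100.710 Y114.313 F1120
G1 X123.408 Y95.122
G1 X54.362 Y51.169
G1 X209.338 Y105.405
G1 X245.219 Y138.755
M5
G0 X192.164 Y45.829
M3 S799
G1 X193.976 Y41.804 F1120
G1 X190.050 Y36.224
G1 X180.385 Y29.087
G1 X164.981 Y20.394
M5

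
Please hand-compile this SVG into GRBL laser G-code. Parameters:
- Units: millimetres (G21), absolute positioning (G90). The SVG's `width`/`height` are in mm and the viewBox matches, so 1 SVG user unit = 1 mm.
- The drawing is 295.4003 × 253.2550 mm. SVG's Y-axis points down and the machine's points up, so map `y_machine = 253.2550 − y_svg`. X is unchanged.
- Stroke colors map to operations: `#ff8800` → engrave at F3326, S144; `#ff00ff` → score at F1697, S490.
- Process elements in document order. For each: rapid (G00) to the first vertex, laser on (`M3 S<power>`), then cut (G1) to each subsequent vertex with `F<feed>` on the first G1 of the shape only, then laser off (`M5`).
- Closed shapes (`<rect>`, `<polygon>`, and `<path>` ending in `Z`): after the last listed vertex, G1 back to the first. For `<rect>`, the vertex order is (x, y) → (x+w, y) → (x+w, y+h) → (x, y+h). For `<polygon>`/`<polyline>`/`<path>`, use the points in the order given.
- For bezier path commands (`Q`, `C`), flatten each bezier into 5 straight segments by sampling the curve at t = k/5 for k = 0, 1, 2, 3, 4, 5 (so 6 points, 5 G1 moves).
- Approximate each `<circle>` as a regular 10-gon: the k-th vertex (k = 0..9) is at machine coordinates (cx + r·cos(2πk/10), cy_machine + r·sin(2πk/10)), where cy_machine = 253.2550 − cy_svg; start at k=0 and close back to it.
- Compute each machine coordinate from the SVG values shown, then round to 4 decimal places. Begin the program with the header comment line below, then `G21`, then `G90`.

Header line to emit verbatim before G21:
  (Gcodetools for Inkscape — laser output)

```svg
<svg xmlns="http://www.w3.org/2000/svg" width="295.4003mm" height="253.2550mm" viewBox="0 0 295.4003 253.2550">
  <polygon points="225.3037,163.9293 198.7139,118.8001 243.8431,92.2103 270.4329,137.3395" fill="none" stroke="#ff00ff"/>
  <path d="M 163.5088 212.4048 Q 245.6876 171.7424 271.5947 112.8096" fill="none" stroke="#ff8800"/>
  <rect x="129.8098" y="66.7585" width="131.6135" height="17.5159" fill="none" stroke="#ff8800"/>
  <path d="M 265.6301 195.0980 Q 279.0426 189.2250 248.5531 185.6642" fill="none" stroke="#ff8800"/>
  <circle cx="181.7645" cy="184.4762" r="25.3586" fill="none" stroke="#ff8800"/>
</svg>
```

(Gcodetools for Inkscape — laser output)
G21
G90
G00 X225.3037 Y89.3257
M3 S490
G1 X198.7139 Y134.4549 F1697
G1 X243.8431 Y161.0447
G1 X270.4329 Y115.9155
G1 X225.3037 Y89.3257
M5
G00 X163.5088 Y40.8502
M3 S144
G1 X194.1295 Y57.8460 F3326
G1 X220.2484 Y76.3034
G1 X241.8655 Y96.2224
G1 X258.9810 Y117.6031
G1 X271.5947 Y140.4454
M5
G00 X129.8098 Y186.4965
M3 S144
G1 X261.4233 Y186.4965 F3326
G1 X261.4233 Y168.9806
G1 X129.8098 Y168.9806
G1 X129.8098 Y186.4965
M5
G00 X265.6301 Y58.1570
M3 S144
G1 X269.2390 Y60.4137 F3326
G1 X269.3358 Y62.4854
G1 X265.9204 Y64.3722
G1 X258.9928 Y66.0740
G1 X248.5531 Y67.5908
M5
G00 X207.1231 Y68.7788
M3 S144
G1 X202.2800 Y83.6842 F3326
G1 X189.6007 Y92.8963
G1 X173.9283 Y92.8963
G1 X161.2490 Y83.6842
G1 X156.4059 Y68.7788
G1 X161.2490 Y53.8734
G1 X173.9283 Y44.6613
G1 X189.6007 Y44.6613
G1 X202.2800 Y53.8734
G1 X207.1231 Y68.7788
M5

1 u = 1 mm; y_m = 253.2550 − y.

[1] `<polygon>` regular polygon, #ff00ff→score S490 F1697: (225.3037,89.3257) → (198.7139,134.4549) → (243.8431,161.0447) → (270.4329,115.9155) → (225.3037,89.3257) (closed)

[2] `<path>` quadratic bezier, #ff8800→engrave S144 F3326: (163.5088,40.8502) → (194.1295,57.8460) → (220.2484,76.3034) → (241.8655,96.2224) → (258.9810,117.6031) → (271.5947,140.4454)

[3] `<rect>` rectangle, #ff8800→engrave S144 F3326: (129.8098,186.4965) → (261.4233,186.4965) → (261.4233,168.9806) → (129.8098,168.9806) → (129.8098,186.4965) (closed)

[4] `<path>` quadratic bezier, #ff8800→engrave S144 F3326: (265.6301,58.1570) → (269.2390,60.4137) → (269.3358,62.4854) → (265.9204,64.3722) → (258.9928,66.0740) → (248.5531,67.5908)

[5] `<circle>` circle, #ff8800→engrave S144 F3326: (207.1231,68.7788) → (202.2800,83.6842) → (189.6007,92.8963) → (173.9283,92.8963) → (161.2490,83.6842) → (156.4059,68.7788) → (161.2490,53.8734) → (173.9283,44.6613) → (189.6007,44.6613) → (202.2800,53.8734) → (207.1231,68.7788) (closed)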